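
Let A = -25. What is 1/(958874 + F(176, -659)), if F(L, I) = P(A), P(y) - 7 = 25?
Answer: 1/958906 ≈ 1.0429e-6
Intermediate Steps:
P(y) = 32 (P(y) = 7 + 25 = 32)
F(L, I) = 32
1/(958874 + F(176, -659)) = 1/(958874 + 32) = 1/958906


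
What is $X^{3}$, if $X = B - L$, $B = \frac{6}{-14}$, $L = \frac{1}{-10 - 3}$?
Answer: $- \frac{32768}{753571} \approx -0.043484$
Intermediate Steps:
$L = - \frac{1}{13}$ ($L = \frac{1}{-10 + \left(-7 + 4\right)} = \frac{1}{-10 - 3} = \frac{1}{-13} = - \frac{1}{13} \approx -0.076923$)
$B = - \frac{3}{7}$ ($B = 6 \left(- \frac{1}{14}\right) = - \frac{3}{7} \approx -0.42857$)
$X = - \frac{32}{91}$ ($X = - \frac{3}{7} - - \frac{1}{13} = - \frac{3}{7} + \frac{1}{13} = - \frac{32}{91} \approx -0.35165$)
$X^{3} = \left(- \frac{32}{91}\right)^{3} = - \frac{32768}{753571}$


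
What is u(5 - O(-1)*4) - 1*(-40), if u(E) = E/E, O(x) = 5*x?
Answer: 41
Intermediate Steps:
u(E) = 1
u(5 - O(-1)*4) - 1*(-40) = 1 - 1*(-40) = 1 + 40 = 41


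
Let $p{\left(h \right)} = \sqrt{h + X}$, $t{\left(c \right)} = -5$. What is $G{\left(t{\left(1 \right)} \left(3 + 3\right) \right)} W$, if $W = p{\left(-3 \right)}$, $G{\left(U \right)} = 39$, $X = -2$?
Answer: $39 i \sqrt{5} \approx 87.207 i$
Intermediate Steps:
$p{\left(h \right)} = \sqrt{-2 + h}$ ($p{\left(h \right)} = \sqrt{h - 2} = \sqrt{-2 + h}$)
$W = i \sqrt{5}$ ($W = \sqrt{-2 - 3} = \sqrt{-5} = i \sqrt{5} \approx 2.2361 i$)
$G{\left(t{\left(1 \right)} \left(3 + 3\right) \right)} W = 39 i \sqrt{5}$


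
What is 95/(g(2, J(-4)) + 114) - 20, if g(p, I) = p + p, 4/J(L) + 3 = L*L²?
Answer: -2265/118 ≈ -19.195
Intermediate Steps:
J(L) = 4/(-3 + L³) (J(L) = 4/(-3 + L*L²) = 4/(-3 + L³))
g(p, I) = 2*p
95/(g(2, J(-4)) + 114) - 20 = 95/(2*2 + 114) - 20 = 95/(4 + 114) - 20 = 95/118 - 20 = -2265/118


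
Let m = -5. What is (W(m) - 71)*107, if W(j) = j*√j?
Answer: -7597 - 535*I*√5 ≈ -7597.0 - 1196.3*I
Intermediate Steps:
W(j) = j^(3/2)
(W(m) - 71)*107 = ((-5)^(3/2) - 71)*107 = (-5*I*√5 - 71)*107 = (-71 - 5*I*√5)*107 = -7597 - 535*I*√5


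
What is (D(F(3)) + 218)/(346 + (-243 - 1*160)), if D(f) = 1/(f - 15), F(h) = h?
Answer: -2615/684 ≈ -3.8231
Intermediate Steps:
D(f) = 1/(-15 + f)
(D(F(3)) + 218)/(346 + (-243 - 1*160)) = (1/(-15 + 3) + 218)/(346 + (-243 - 1*160)) = (1/(-12) + 218)/(346 + (-243 - 160)) = (-1/12 + 218)/(346 - 403) = (2615/12)/(-57) = (2615/12)*(-1/57) = -2615/684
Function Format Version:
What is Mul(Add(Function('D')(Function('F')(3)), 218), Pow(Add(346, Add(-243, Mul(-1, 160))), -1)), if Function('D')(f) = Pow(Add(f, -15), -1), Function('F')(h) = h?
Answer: Rational(-2615, 684) ≈ -3.8231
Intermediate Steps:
Function('D')(f) = Pow(Add(-15, f), -1)
Mul(Add(Function('D')(Function('F')(3)), 218), Pow(Add(346, Add(-243, Mul(-1, 160))), -1)) = Mul(Add(Pow(Add(-15, 3), -1), 218), Pow(Add(346, Add(-243, Mul(-1, 160))), -1)) = Mul(Add(Pow(-12, -1), 218), Pow(Add(346, Add(-243, -160)), -1)) = Mul(Add(Rational(-1, 12), 218), Pow(Add(346, -403), -1)) = Mul(Rational(2615, 12), Pow(-57, -1)) = Mul(Rational(2615, 12), Rational(-1, 57)) = Rational(-2615, 684)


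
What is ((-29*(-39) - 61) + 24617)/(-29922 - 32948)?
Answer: -25687/62870 ≈ -0.40857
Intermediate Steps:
((-29*(-39) - 61) + 24617)/(-29922 - 32948) = ((1131 - 61) + 24617)/(-62870) = (1070 + 24617)*(-1/62870) = 25687*(-1/62870) = -25687/62870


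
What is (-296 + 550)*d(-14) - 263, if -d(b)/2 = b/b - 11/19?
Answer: -9061/19 ≈ -476.89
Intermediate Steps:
d(b) = -16/19 (d(b) = -2*(b/b - 11/19) = -2*(1 - 11*1/19) = -2*(1 - 11/19) = -2*8/19 = -16/19)
(-296 + 550)*d(-14) - 263 = (-296 + 550)*(-16/19) - 263 = 254*(-16/19) - 263 = -4064/19 - 263 = -9061/19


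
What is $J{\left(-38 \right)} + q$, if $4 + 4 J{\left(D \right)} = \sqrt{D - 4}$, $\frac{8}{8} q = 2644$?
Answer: $2643 + \frac{i \sqrt{42}}{4} \approx 2643.0 + 1.6202 i$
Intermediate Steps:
$q = 2644$
$J{\left(D \right)} = -1 + \frac{\sqrt{-4 + D}}{4}$ ($J{\left(D \right)} = -1 + \frac{\sqrt{D - 4}}{4} = -1 + \frac{\sqrt{-4 + D}}{4}$)
$J{\left(-38 \right)} + q = \left(-1 + \frac{\sqrt{-4 - 38}}{4}\right) + 2644 = \left(-1 + \frac{\sqrt{-42}}{4}\right) + 2644 = \left(-1 + \frac{i \sqrt{42}}{4}\right) + 2644 = 2643 + \frac{i \sqrt{42}}{4}$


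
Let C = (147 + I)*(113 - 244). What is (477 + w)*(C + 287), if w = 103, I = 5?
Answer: -11382500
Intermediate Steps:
C = -19912 (C = (147 + 5)*(113 - 244) = 152*(-131) = -19912)
(477 + w)*(C + 287) = (477 + 103)*(-19912 + 287) = 580*(-19625) = -11382500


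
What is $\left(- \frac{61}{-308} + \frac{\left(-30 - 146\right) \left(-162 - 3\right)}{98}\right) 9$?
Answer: $\frac{5753763}{2156} \approx 2668.7$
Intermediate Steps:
$\left(- \frac{61}{-308} + \frac{\left(-30 - 146\right) \left(-162 - 3\right)}{98}\right) 9 = \left(\left(-61\right) \left(- \frac{1}{308}\right) + \left(-176\right) \left(-165\right) \frac{1}{98}\right) 9 = \left(\frac{61}{308} + 29040 \cdot \frac{1}{98}\right) 9 = \left(\frac{61}{308} + \frac{14520}{49}\right) 9 = \frac{639307}{2156} \cdot 9 = \frac{5753763}{2156}$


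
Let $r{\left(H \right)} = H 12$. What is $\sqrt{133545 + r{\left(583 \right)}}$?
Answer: $\sqrt{140541} \approx 374.89$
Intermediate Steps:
$r{\left(H \right)} = 12 H$
$\sqrt{133545 + r{\left(583 \right)}} = \sqrt{133545 + 12 \cdot 583} = \sqrt{133545 + 6996} = \sqrt{140541}$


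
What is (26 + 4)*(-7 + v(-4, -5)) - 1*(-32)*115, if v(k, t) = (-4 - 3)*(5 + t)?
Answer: 3470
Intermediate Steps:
v(k, t) = -35 - 7*t (v(k, t) = -7*(5 + t) = -35 - 7*t)
(26 + 4)*(-7 + v(-4, -5)) - 1*(-32)*115 = (26 + 4)*(-7 + (-35 - 7*(-5))) - 1*(-32)*115 = 30*(-7 + (-35 + 35)) + 32*115 = 30*(-7 + 0) + 3680 = 30*(-7) + 3680 = -210 + 3680 = 3470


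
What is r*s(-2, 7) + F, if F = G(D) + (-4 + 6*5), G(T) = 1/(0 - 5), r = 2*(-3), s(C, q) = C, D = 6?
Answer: 189/5 ≈ 37.800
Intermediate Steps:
r = -6
G(T) = -⅕ (G(T) = 1/(-5) = -⅕)
F = 129/5 (F = -⅕ + (-4 + 6*5) = -⅕ + (-4 + 30) = -⅕ + 26 = 129/5 ≈ 25.800)
r*s(-2, 7) + F = -6*(-2) + 129/5 = 12 + 129/5 = 189/5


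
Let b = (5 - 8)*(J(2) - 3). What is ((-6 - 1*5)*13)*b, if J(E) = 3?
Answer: 0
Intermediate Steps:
b = 0 (b = (5 - 8)*(3 - 3) = -3*0 = 0)
((-6 - 1*5)*13)*b = ((-6 - 1*5)*13)*0 = ((-6 - 5)*13)*0 = -11*13*0 = -143*0 = 0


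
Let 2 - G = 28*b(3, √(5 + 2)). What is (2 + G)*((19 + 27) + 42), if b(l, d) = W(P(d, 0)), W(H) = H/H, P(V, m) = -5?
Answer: -2112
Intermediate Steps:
W(H) = 1
b(l, d) = 1
G = -26 (G = 2 - 28 = -26)
(2 + G)*((19 + 27) + 42) = (2 - 26)*((19 + 27) + 42) = -24*(46 + 42) = -24*88 = -2112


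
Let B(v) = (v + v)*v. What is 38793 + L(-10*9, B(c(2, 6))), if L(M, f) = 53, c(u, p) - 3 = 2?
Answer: 38846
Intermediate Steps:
c(u, p) = 5 (c(u, p) = 3 + 2 = 5)
B(v) = 2*v**2 (B(v) = (2*v)*v = 2*v**2)
38793 + L(-10*9, B(c(2, 6))) = 38793 + 53 = 38846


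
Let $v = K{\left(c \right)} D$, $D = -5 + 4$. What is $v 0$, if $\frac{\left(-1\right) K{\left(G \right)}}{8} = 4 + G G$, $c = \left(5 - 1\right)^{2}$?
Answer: $0$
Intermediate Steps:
$c = 16$ ($c = 4^{2} = 16$)
$K{\left(G \right)} = -32 - 8 G^{2}$ ($K{\left(G \right)} = - 8 \left(4 + G G\right) = - 8 \left(4 + G^{2}\right) = -32 - 8 G^{2}$)
$D = -1$
$v = 2080$ ($v = \left(-32 - 8 \cdot 16^{2}\right) \left(-1\right) = \left(-32 - 2048\right) \left(-1\right) = \left(-2080\right) \left(-1\right) = 2080$)
$v 0 = 2080 \cdot 0 = 0$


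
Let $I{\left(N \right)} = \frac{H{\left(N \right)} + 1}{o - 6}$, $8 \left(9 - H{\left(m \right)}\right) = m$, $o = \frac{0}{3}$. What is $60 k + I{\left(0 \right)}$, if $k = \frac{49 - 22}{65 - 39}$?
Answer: $\frac{2365}{39} \approx 60.641$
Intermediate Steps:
$k = \frac{27}{26} \approx 1.0385$
$o = 0$ ($o = 0 \cdot \frac{1}{3} = 0$)
$H{\left(m \right)} = 9 - \frac{m}{8}$
$I{\left(N \right)} = - \frac{5}{3} + \frac{N}{48}$ ($I{\left(N \right)} = \frac{\left(9 - \frac{N}{8}\right) + 1}{0 - 6} = \frac{10 - \frac{N}{8}}{-6} = \left(10 - \frac{N}{8}\right) \left(- \frac{1}{6}\right) = - \frac{5}{3} + \frac{N}{48}$)
$60 k + I{\left(0 \right)} = 60 \cdot \frac{27}{26} + \left(- \frac{5}{3} + \frac{1}{48} \cdot 0\right) = \frac{810}{13} + \left(- \frac{5}{3} + 0\right) = \frac{810}{13} - \frac{5}{3} = \frac{2365}{39}$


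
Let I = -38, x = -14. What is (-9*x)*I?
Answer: -4788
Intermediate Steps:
(-9*x)*I = -9*(-14)*(-38) = 126*(-38) = -4788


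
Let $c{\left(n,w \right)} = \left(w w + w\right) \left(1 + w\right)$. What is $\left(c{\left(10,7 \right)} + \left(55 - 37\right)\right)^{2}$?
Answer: $217156$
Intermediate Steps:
$c{\left(n,w \right)} = \left(1 + w\right) \left(w + w^{2}\right)$ ($c{\left(n,w \right)} = \left(w^{2} + w\right) \left(1 + w\right) = \left(w + w^{2}\right) \left(1 + w\right) = \left(1 + w\right) \left(w + w^{2}\right)$)
$\left(c{\left(10,7 \right)} + \left(55 - 37\right)\right)^{2} = \left(7 \left(1 + 7^{2} + 2 \cdot 7\right) + \left(55 - 37\right)\right)^{2} = \left(7 \left(1 + 49 + 14\right) + \left(55 - 37\right)\right)^{2} = \left(7 \cdot 64 + 18\right)^{2} = \left(448 + 18\right)^{2} = 466^{2} = 217156$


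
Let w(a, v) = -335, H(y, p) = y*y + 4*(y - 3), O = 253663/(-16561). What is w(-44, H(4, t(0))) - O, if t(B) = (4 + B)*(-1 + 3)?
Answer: -5294272/16561 ≈ -319.68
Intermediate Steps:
t(B) = 8 + 2*B (t(B) = (4 + B)*2 = 8 + 2*B)
O = -253663/16561 (O = 253663*(-1/16561) = -253663/16561 ≈ -15.317)
H(y, p) = -12 + y² + 4*y (H(y, p) = y² + 4*(-3 + y) = y² + (-12 + 4*y) = -12 + y² + 4*y)
w(-44, H(4, t(0))) - O = -335 - 1*(-253663/16561) = -335 + 253663/16561 = -5294272/16561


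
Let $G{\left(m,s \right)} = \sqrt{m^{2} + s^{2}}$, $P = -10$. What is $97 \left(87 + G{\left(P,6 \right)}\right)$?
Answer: $8439 + 194 \sqrt{34} \approx 9570.2$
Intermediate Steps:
$97 \left(87 + G{\left(P,6 \right)}\right) = 97 \left(87 + \sqrt{\left(-10\right)^{2} + 6^{2}}\right) = 97 \left(87 + \sqrt{100 + 36}\right) = 97 \left(87 + \sqrt{136}\right) = 97 \left(87 + 2 \sqrt{34}\right) = 8439 + 194 \sqrt{34}$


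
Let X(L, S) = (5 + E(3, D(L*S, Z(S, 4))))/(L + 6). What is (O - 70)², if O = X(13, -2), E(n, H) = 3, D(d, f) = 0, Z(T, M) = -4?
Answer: 1747684/361 ≈ 4841.2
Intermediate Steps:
X(L, S) = 8/(6 + L) (X(L, S) = (5 + 3)/(L + 6) = 8/(6 + L))
O = 8/19 (O = 8/(6 + 13) = 8/19 ≈ 0.42105)
(O - 70)² = (8/19 - 70)² = (-1322/19)² = 1747684/361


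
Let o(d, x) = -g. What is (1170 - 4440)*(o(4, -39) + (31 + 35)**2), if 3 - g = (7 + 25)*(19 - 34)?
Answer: -12664710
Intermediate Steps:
g = 483 (g = 3 - (7 + 25)*(19 - 34) = 3 - 32*(-15) = 3 - 1*(-480) = 3 + 480 = 483)
o(d, x) = -483 (o(d, x) = -1*483 = -483)
(1170 - 4440)*(o(4, -39) + (31 + 35)**2) = (1170 - 4440)*(-483 + (31 + 35)**2) = -3270*(-483 + 66**2) = -3270*(-483 + 4356) = -3270*3873 = -12664710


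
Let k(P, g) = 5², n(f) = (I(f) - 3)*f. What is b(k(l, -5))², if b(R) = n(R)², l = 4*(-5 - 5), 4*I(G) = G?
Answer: 11156640625/256 ≈ 4.3581e+7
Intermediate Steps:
I(G) = G/4
n(f) = f*(-3 + f/4) (n(f) = (f/4 - 3)*f = (-3 + f/4)*f = f*(-3 + f/4))
l = -40 (l = 4*(-10) = -40)
k(P, g) = 25
b(R) = R²*(-12 + R)²/16 (b(R) = (R*(-12 + R)/4)² = R²*(-12 + R)²/16)
b(k(l, -5))² = ((1/16)*25²*(-12 + 25)²)² = ((1/16)*625*13²)² = ((1/16)*625*169)² = (105625/16)² = 11156640625/256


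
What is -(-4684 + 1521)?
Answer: 3163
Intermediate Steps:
-(-4684 + 1521) = -1*(-3163) = 3163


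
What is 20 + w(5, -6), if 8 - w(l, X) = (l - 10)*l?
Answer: 53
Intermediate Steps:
w(l, X) = 8 - l*(-10 + l) (w(l, X) = 8 - (l - 10)*l = 8 - (-10 + l)*l = 8 - l*(-10 + l))
20 + w(5, -6) = 20 + (8 - 1*5² + 10*5) = 20 + (8 - 1*25 + 50) = 20 + (8 - 25 + 50) = 20 + 33 = 53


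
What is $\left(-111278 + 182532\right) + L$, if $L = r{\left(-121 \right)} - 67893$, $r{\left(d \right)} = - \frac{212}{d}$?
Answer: $\frac{406893}{121} \approx 3362.8$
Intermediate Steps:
$L = - \frac{8214841}{121}$ ($L = - \frac{212}{-121} - 67893 = \left(-212\right) \left(- \frac{1}{121}\right) - 67893 = \frac{212}{121} - 67893 = - \frac{8214841}{121} \approx -67891.0$)
$\left(-111278 + 182532\right) + L = \left(-111278 + 182532\right) - \frac{8214841}{121} = 71254 - \frac{8214841}{121} = \frac{406893}{121}$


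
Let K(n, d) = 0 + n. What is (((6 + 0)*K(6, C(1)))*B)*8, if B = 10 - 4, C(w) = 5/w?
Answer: 1728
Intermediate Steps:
K(n, d) = n
B = 6
(((6 + 0)*K(6, C(1)))*B)*8 = (((6 + 0)*6)*6)*8 = ((6*6)*6)*8 = (36*6)*8 = 216*8 = 1728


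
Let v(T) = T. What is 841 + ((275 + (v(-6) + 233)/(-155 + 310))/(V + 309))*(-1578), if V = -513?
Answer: 7851073/2635 ≈ 2979.5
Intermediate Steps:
841 + ((275 + (v(-6) + 233)/(-155 + 310))/(V + 309))*(-1578) = 841 + ((275 + (-6 + 233)/(-155 + 310))/(-513 + 309))*(-1578) = 841 + ((275 + 227/155)/(-204))*(-1578) = 841 + ((275 + 227*(1/155))*(-1/204))*(-1578) = 841 + ((275 + 227/155)*(-1/204))*(-1578) = 841 + ((42852/155)*(-1/204))*(-1578) = 841 - 3571/2635*(-1578) = 841 + 5635038/2635 = 7851073/2635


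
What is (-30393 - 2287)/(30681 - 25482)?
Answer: -32680/5199 ≈ -6.2858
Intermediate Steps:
(-30393 - 2287)/(30681 - 25482) = -32680/5199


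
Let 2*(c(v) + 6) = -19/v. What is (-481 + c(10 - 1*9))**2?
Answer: 986049/4 ≈ 2.4651e+5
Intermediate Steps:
c(v) = -6 - 19/(2*v) (c(v) = -6 + (-19/v)/2 = -6 - 19/(2*v))
(-481 + c(10 - 1*9))**2 = (-481 + (-6 - 19/(2*(10 - 1*9))))**2 = (-481 + (-6 - 19/(2*(10 - 9))))**2 = (-481 + (-6 - 19/2/1))**2 = (-481 + (-6 - 19/2*1))**2 = (-481 + (-6 - 19/2))**2 = (-481 - 31/2)**2 = (-993/2)**2 = 986049/4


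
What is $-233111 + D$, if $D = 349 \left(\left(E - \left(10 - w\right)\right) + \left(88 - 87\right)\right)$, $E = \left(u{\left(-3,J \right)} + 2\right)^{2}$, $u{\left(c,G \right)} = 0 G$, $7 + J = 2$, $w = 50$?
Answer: $-217406$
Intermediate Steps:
$J = -5$ ($J = -7 + 2 = -5$)
$u{\left(c,G \right)} = 0$
$E = 4$ ($E = \left(0 + 2\right)^{2} = 2^{2} = 4$)
$D = 15705$ ($D = 349 \left(\left(4 - \left(10 - 50\right)\right) + \left(88 - 87\right)\right) = 349 \left(\left(4 - -40\right) + 1\right) = 349 \left(\left(4 + 40\right) + 1\right) = 349 \left(44 + 1\right) = 349 \cdot 45 = 15705$)
$-233111 + D = -233111 + 15705 = -217406$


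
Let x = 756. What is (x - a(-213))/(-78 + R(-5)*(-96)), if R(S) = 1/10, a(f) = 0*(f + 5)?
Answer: -630/73 ≈ -8.6301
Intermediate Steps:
a(f) = 0 (a(f) = 0*(5 + f) = 0)
R(S) = ⅒
(x - a(-213))/(-78 + R(-5)*(-96)) = (756 - 1*0)/(-78 + (⅒)*(-96)) = (756 + 0)/(-78 - 48/5) = 756/(-438/5) = 756*(-5/438) = -630/73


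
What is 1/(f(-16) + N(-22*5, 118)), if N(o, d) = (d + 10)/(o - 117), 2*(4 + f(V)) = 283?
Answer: 454/62169 ≈ 0.0073027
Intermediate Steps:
f(V) = 275/2 (f(V) = -4 + (1/2)*283 = -4 + 283/2 = 275/2)
N(o, d) = (10 + d)/(-117 + o)
1/(f(-16) + N(-22*5, 118)) = 1/(275/2 + (10 + 118)/(-117 - 22*5)) = 1/(275/2 + 128/(-117 - 110)) = 1/(275/2 + 128/(-227)) = 1/(275/2 - 1/227*128) = 1/(275/2 - 128/227) = 1/(62169/454) = 454/62169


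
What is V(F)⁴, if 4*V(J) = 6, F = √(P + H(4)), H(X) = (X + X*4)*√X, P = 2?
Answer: 81/16 ≈ 5.0625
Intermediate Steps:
H(X) = 5*X^(3/2) (H(X) = (X + 4*X)*√X = (5*X)*√X = 5*X^(3/2))
F = √42 (F = √(2 + 5*4^(3/2)) = √(2 + 5*8) = √(2 + 40) = √42 ≈ 6.4807)
V(J) = 3/2 (V(J) = (¼)*6 = 3/2)
V(F)⁴ = (3/2)⁴ = 81/16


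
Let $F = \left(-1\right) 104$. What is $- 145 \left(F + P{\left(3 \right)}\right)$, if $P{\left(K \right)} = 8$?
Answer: $13920$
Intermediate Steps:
$F = -104$
$- 145 \left(F + P{\left(3 \right)}\right) = - 145 \left(-104 + 8\right) = \left(-145\right) \left(-96\right) = 13920$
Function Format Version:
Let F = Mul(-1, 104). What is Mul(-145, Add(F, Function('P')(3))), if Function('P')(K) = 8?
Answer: 13920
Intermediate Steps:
F = -104
Mul(-145, Add(F, Function('P')(3))) = Mul(-145, Add(-104, 8)) = Mul(-145, -96) = 13920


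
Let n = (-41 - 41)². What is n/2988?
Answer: 1681/747 ≈ 2.2503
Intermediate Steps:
n = 6724 (n = (-82)² = 6724)
n/2988 = 6724/2988 = 6724*(1/2988) = 1681/747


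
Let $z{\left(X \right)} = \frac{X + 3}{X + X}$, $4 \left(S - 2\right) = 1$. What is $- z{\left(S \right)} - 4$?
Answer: $- \frac{31}{6} \approx -5.1667$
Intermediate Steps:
$S = \frac{9}{4}$ ($S = 2 + \frac{1}{4} \cdot 1 = 2 + \frac{1}{4} = \frac{9}{4} \approx 2.25$)
$z{\left(X \right)} = \frac{3 + X}{2 X}$
$- z{\left(S \right)} - 4 = - \frac{3 + \frac{9}{4}}{2 \cdot \frac{9}{4}} - 4 = - \frac{4 \cdot 21}{2 \cdot 9 \cdot 4} - 4 = \left(-1\right) \frac{7}{6} - 4 = - \frac{7}{6} - 4 = - \frac{31}{6}$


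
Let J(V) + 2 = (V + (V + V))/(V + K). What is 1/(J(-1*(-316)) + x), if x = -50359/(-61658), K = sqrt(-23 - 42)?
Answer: 229795817520442/417773307185523 + 1201340032624*I*sqrt(65)/417773307185523 ≈ 0.55005 + 0.023184*I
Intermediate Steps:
K = I*sqrt(65) (K = sqrt(-65) = I*sqrt(65) ≈ 8.0623*I)
x = 50359/61658 (x = -50359*(-1/61658) = 50359/61658 ≈ 0.81675)
J(V) = -2 + 3*V/(V + I*sqrt(65)) (J(V) = -2 + (V + (V + V))/(V + I*sqrt(65)) = -2 + (V + 2*V)/(V + I*sqrt(65)) = -2 + (3*V)/(V + I*sqrt(65)) = -2 + 3*V/(V + I*sqrt(65)))
1/(J(-1*(-316)) + x) = 1/((-1*(-316) - 2*I*sqrt(65))/(-1*(-316) + I*sqrt(65)) + 50359/61658) = 1/((316 - 2*I*sqrt(65))/(316 + I*sqrt(65)) + 50359/61658) = 1/(50359/61658 + (316 - 2*I*sqrt(65))/(316 + I*sqrt(65)))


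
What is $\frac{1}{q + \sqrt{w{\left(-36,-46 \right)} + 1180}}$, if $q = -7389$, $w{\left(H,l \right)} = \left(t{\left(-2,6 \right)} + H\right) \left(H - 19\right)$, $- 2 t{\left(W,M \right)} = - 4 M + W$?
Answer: $- \frac{2463}{18198292} - \frac{\sqrt{2445}}{54594876} \approx -0.00013625$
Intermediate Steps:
$t{\left(W,M \right)} = 2 M - \frac{W}{2}$ ($t{\left(W,M \right)} = - \frac{- 4 M + W}{2} = - \frac{W - 4 M}{2} = 2 M - \frac{W}{2}$)
$w{\left(H,l \right)} = \left(-19 + H\right) \left(13 + H\right)$ ($w{\left(H,l \right)} = \left(\left(2 \cdot 6 - -1\right) + H\right) \left(H - 19\right) = \left(\left(12 + 1\right) + H\right) \left(-19 + H\right) = \left(13 + H\right) \left(-19 + H\right) = \left(-19 + H\right) \left(13 + H\right)$)
$\frac{1}{q + \sqrt{w{\left(-36,-46 \right)} + 1180}} = \frac{1}{-7389 + \sqrt{\left(-247 + \left(-36\right)^{2} - -216\right) + 1180}} = \frac{1}{-7389 + \sqrt{\left(-247 + 1296 + 216\right) + 1180}} = \frac{1}{-7389 + \sqrt{1265 + 1180}} = \frac{1}{-7389 + \sqrt{2445}}$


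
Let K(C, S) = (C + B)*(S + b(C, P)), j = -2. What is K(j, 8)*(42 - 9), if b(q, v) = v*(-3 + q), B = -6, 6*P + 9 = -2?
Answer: -4532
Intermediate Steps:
P = -11/6 (P = -3/2 + (⅙)*(-2) = -3/2 - ⅓ = -11/6 ≈ -1.8333)
K(C, S) = (-6 + C)*(11/2 + S - 11*C/6) (K(C, S) = (C - 6)*(S - 11*(-3 + C)/6) = (-6 + C)*(S + (11/2 - 11*C/6)) = (-6 + C)*(11/2 + S - 11*C/6))
K(j, 8)*(42 - 9) = (-33 - 6*8 - 11/6*(-2)² + (33/2)*(-2) - 2*8)*(42 - 9) = (-33 - 48 - 11/6*4 - 33 - 16)*33 = (-33 - 48 - 22/3 - 33 - 16)*33 = -412/3*33 = -4532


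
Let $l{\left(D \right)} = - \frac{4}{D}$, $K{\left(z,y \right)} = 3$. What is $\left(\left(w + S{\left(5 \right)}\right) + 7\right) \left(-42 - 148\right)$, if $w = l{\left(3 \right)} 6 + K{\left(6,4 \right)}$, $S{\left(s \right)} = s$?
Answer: $-1330$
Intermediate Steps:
$w = -5$ ($w = - \frac{4}{3} \cdot 6 + 3 = \left(-4\right) \frac{1}{3} \cdot 6 + 3 = \left(- \frac{4}{3}\right) 6 + 3 = -8 + 3 = -5$)
$\left(\left(w + S{\left(5 \right)}\right) + 7\right) \left(-42 - 148\right) = \left(\left(-5 + 5\right) + 7\right) \left(-42 - 148\right) = \left(0 + 7\right) \left(-190\right) = 7 \left(-190\right) = -1330$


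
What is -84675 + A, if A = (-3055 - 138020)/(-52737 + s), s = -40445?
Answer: -7890044775/93182 ≈ -84674.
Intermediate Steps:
A = 141075/93182 (A = (-3055 - 138020)/(-52737 - 40445) = -141075/(-93182) = -141075*(-1/93182) = 141075/93182 ≈ 1.5140)
-84675 + A = -84675 + 141075/93182 = -7890044775/93182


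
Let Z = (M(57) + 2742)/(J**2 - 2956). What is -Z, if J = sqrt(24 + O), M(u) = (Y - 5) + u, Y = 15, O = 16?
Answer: 2809/2916 ≈ 0.96331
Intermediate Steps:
M(u) = 10 + u (M(u) = (15 - 5) + u = 10 + u)
J = 2*sqrt(10) (J = sqrt(24 + 16) = sqrt(40) = 2*sqrt(10) ≈ 6.3246)
Z = -2809/2916 (Z = ((10 + 57) + 2742)/((2*sqrt(10))**2 - 2956) = (67 + 2742)/(40 - 2956) = 2809/(-2916) = 2809*(-1/2916) = -2809/2916 ≈ -0.96331)
-Z = -1*(-2809/2916) = 2809/2916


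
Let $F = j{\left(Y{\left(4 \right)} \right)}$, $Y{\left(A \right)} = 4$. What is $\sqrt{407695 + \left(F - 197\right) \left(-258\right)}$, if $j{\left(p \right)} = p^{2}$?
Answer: $\sqrt{454393} \approx 674.09$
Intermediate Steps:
$F = 16$ ($F = 4^{2} = 16$)
$\sqrt{407695 + \left(F - 197\right) \left(-258\right)} = \sqrt{407695 + \left(16 - 197\right) \left(-258\right)} = \sqrt{407695 - -46698} = \sqrt{407695 + 46698} = \sqrt{454393}$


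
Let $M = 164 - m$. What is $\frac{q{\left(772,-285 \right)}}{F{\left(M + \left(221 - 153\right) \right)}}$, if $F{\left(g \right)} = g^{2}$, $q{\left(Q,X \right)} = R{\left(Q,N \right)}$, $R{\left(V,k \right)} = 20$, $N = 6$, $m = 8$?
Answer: $\frac{5}{12544} \approx 0.0003986$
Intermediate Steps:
$q{\left(Q,X \right)} = 20$
$M = 156$ ($M = 164 - 8 = 156$)
$\frac{q{\left(772,-285 \right)}}{F{\left(M + \left(221 - 153\right) \right)}} = \frac{20}{\left(156 + \left(221 - 153\right)\right)^{2}} = \frac{20}{\left(156 + 68\right)^{2}} = \frac{20}{224^{2}} = \frac{20}{50176} = 20 \cdot \frac{1}{50176} = \frac{5}{12544}$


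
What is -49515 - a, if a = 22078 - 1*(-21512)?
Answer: -93105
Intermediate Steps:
a = 43590 (a = 22078 + 21512 = 43590)
-49515 - a = -49515 - 1*43590 = -49515 - 43590 = -93105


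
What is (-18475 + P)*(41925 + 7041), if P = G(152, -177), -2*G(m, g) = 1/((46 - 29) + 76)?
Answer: -28044060511/31 ≈ -9.0465e+8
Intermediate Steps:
G(m, g) = -1/186 (G(m, g) = -1/(2*((46 - 29) + 76)) = -1/(2*(17 + 76)) = -½/93 = -½*1/93 = -1/186)
P = -1/186 ≈ -0.0053763
(-18475 + P)*(41925 + 7041) = (-18475 - 1/186)*(41925 + 7041) = -3436351/186*48966 = -28044060511/31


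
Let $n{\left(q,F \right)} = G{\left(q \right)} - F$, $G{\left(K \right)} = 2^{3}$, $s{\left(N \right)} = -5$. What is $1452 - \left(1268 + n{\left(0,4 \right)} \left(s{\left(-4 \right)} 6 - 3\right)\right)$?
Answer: $316$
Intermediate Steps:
$G{\left(K \right)} = 8$
$n{\left(q,F \right)} = 8 - F$
$1452 - \left(1268 + n{\left(0,4 \right)} \left(s{\left(-4 \right)} 6 - 3\right)\right) = 1452 - \left(1268 + \left(8 - 4\right) \left(\left(-5\right) 6 - 3\right)\right) = 1452 - \left(1268 + \left(8 - 4\right) \left(-30 - 3\right)\right) = 1452 - \left(1268 + 4 \left(-33\right)\right) = 1452 - 1136 = 316$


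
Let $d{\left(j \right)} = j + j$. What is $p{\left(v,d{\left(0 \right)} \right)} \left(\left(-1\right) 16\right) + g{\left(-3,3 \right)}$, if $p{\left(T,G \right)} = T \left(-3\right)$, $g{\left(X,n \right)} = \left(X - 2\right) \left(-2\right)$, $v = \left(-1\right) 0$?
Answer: $10$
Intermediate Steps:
$d{\left(j \right)} = 2 j$
$v = 0$
$g{\left(X,n \right)} = 4 - 2 X$ ($g{\left(X,n \right)} = \left(-2 + X\right) \left(-2\right) = 4 - 2 X$)
$p{\left(T,G \right)} = - 3 T$
$p{\left(v,d{\left(0 \right)} \right)} \left(\left(-1\right) 16\right) + g{\left(-3,3 \right)} = \left(-3\right) 0 \left(\left(-1\right) 16\right) + \left(4 - -6\right) = 0 \left(-16\right) + \left(4 + 6\right) = 0 + 10 = 10$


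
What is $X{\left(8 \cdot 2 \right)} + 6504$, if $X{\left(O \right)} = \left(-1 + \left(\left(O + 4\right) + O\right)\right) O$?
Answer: $7064$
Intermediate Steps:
$X{\left(O \right)} = O \left(3 + 2 O\right)$ ($X{\left(O \right)} = \left(-1 + \left(\left(4 + O\right) + O\right)\right) O = \left(-1 + \left(4 + 2 O\right)\right) O = \left(3 + 2 O\right) O = O \left(3 + 2 O\right)$)
$X{\left(8 \cdot 2 \right)} + 6504 = 8 \cdot 2 \left(3 + 2 \cdot 8 \cdot 2\right) + 6504 = 16 \left(3 + 2 \cdot 16\right) + 6504 = 16 \left(3 + 32\right) + 6504 = 16 \cdot 35 + 6504 = 560 + 6504 = 7064$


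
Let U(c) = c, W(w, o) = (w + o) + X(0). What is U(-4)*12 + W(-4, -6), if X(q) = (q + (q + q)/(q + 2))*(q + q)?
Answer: -58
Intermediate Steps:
X(q) = 2*q*(q + 2*q/(2 + q)) (X(q) = (q + (2*q)/(2 + q))*(2*q) = (q + 2*q/(2 + q))*(2*q) = 2*q*(q + 2*q/(2 + q)))
W(w, o) = o + w (W(w, o) = (w + o) + 2*0**2*(4 + 0)/(2 + 0) = (o + w) + 2*0*4/2 = (o + w) + 2*0*(1/2)*4 = (o + w) + 0 = o + w)
U(-4)*12 + W(-4, -6) = -4*12 + (-6 - 4) = -48 - 10 = -58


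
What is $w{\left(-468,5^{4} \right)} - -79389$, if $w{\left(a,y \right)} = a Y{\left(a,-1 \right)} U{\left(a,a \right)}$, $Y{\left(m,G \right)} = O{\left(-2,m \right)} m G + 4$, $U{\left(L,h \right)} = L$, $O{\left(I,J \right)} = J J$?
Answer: $22450668841053$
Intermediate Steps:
$O{\left(I,J \right)} = J^{2}$
$Y{\left(m,G \right)} = 4 + G m^{3}$ ($Y{\left(m,G \right)} = m^{2} m G + 4 = m^{3} G + 4 = G m^{3} + 4 = 4 + G m^{3}$)
$w{\left(a,y \right)} = a^{2} \left(4 - a^{3}\right)$ ($w{\left(a,y \right)} = a \left(4 - a^{3}\right) a = a^{2} \left(4 - a^{3}\right)$)
$w{\left(-468,5^{4} \right)} - -79389 = \left(-468\right)^{2} \left(4 - \left(-468\right)^{3}\right) - -79389 = 219024 \left(4 - -102503232\right) + 79389 = 219024 \left(4 + 102503232\right) + 79389 = 219024 \cdot 102503236 + 79389 = 22450668761664 + 79389 = 22450668841053$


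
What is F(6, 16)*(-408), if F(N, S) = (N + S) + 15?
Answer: -15096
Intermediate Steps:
F(N, S) = 15 + N + S
F(6, 16)*(-408) = (15 + 6 + 16)*(-408) = 37*(-408) = -15096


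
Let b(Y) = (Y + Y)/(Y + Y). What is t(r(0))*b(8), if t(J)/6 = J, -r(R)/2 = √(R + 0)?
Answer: 0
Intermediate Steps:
r(R) = -2*√R (r(R) = -2*√(R + 0) = -2*√R)
t(J) = 6*J
b(Y) = 1 (b(Y) = (2*Y)/((2*Y)) = (2*Y)*(1/(2*Y)) = 1)
t(r(0))*b(8) = (6*(-2*√0))*1 = (6*(-2*0))*1 = (6*0)*1 = 0*1 = 0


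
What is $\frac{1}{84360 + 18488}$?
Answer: $\frac{1}{102848} \approx 9.7231 \cdot 10^{-6}$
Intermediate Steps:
$\frac{1}{84360 + 18488} = \frac{1}{102848}$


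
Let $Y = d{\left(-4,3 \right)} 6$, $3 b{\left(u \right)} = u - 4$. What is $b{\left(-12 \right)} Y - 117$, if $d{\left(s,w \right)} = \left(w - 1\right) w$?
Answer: $-309$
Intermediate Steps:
$b{\left(u \right)} = - \frac{4}{3} + \frac{u}{3}$ ($b{\left(u \right)} = \frac{u - 4}{3} = \frac{-4 + u}{3} = - \frac{4}{3} + \frac{u}{3}$)
$d{\left(s,w \right)} = w \left(-1 + w\right)$ ($d{\left(s,w \right)} = \left(-1 + w\right) w = w \left(-1 + w\right)$)
$Y = 36$ ($Y = 3 \left(-1 + 3\right) 6 = 3 \cdot 2 \cdot 6 = 6 \cdot 6 = 36$)
$b{\left(-12 \right)} Y - 117 = \left(- \frac{4}{3} + \frac{1}{3} \left(-12\right)\right) 36 - 117 = \left(- \frac{4}{3} - 4\right) 36 - 117 = \left(- \frac{16}{3}\right) 36 - 117 = -192 - 117 = -309$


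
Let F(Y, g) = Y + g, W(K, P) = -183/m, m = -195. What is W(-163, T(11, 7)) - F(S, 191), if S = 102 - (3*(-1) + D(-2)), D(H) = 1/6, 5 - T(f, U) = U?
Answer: -115009/390 ≈ -294.90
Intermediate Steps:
T(f, U) = 5 - U
D(H) = ⅙
S = 629/6 (S = 102 - (3*(-1) + ⅙) = 102 - (-3 + ⅙) = 102 - 1*(-17/6) = 102 + 17/6 = 629/6 ≈ 104.83)
W(K, P) = 61/65 (W(K, P) = -183/(-195) = -183*(-1/195) = 61/65)
W(-163, T(11, 7)) - F(S, 191) = 61/65 - (629/6 + 191) = 61/65 - 1*1775/6 = 61/65 - 1775/6 = -115009/390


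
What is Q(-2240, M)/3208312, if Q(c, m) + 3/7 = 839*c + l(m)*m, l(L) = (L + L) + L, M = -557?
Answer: -3320147/11229092 ≈ -0.29567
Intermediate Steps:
l(L) = 3*L (l(L) = 2*L + L = 3*L)
Q(c, m) = -3/7 + 3*m**2 + 839*c (Q(c, m) = -3/7 + (839*c + (3*m)*m) = -3/7 + (839*c + 3*m**2) = -3/7 + (3*m**2 + 839*c) = -3/7 + 3*m**2 + 839*c)
Q(-2240, M)/3208312 = (-3/7 + 3*(-557)**2 + 839*(-2240))/3208312 = (-3/7 + 3*310249 - 1879360)*(1/3208312) = (-3/7 + 930747 - 1879360)*(1/3208312) = -6640294/7*1/3208312 = -3320147/11229092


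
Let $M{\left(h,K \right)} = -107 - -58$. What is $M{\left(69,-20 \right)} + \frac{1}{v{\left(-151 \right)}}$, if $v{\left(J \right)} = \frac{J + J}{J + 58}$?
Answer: $- \frac{14705}{302} \approx -48.692$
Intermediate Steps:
$M{\left(h,K \right)} = -49$ ($M{\left(h,K \right)} = -107 + 58 = -49$)
$v{\left(J \right)} = \frac{2 J}{58 + J}$
$M{\left(69,-20 \right)} + \frac{1}{v{\left(-151 \right)}} = -49 + \frac{1}{2 \left(-151\right) \frac{1}{58 - 151}} = -49 + \frac{1}{2 \left(-151\right) \frac{1}{-93}} = -49 + \frac{1}{2 \left(-151\right) \left(- \frac{1}{93}\right)} = -49 + \frac{1}{\frac{302}{93}} = -49 + \frac{93}{302} = - \frac{14705}{302}$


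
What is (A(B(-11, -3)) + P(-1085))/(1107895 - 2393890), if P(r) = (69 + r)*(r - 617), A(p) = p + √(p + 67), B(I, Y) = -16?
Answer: -1729216/1285995 - √51/1285995 ≈ -1.3447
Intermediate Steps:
A(p) = p + √(67 + p)
P(r) = (-617 + r)*(69 + r) (P(r) = (69 + r)*(-617 + r) = (-617 + r)*(69 + r))
(A(B(-11, -3)) + P(-1085))/(1107895 - 2393890) = ((-16 + √(67 - 16)) + (-42573 + (-1085)² - 548*(-1085)))/(1107895 - 2393890) = ((-16 + √51) + (-42573 + 1177225 + 594580))/(-1285995) = ((-16 + √51) + 1729232)*(-1/1285995) = (1729216 + √51)*(-1/1285995) = -1729216/1285995 - √51/1285995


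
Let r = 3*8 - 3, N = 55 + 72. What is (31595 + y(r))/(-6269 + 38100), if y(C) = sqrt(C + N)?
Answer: 31595/31831 + 2*sqrt(37)/31831 ≈ 0.99297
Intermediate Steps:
N = 127
r = 21 (r = 24 - 3 = 21)
y(C) = sqrt(127 + C) (y(C) = sqrt(C + 127) = sqrt(127 + C))
(31595 + y(r))/(-6269 + 38100) = (31595 + sqrt(127 + 21))/(-6269 + 38100) = (31595 + sqrt(148))/31831 = (31595 + 2*sqrt(37))*(1/31831) = 31595/31831 + 2*sqrt(37)/31831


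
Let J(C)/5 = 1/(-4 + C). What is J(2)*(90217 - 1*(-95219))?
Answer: -463590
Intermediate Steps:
J(C) = 5/(-4 + C)
J(2)*(90217 - 1*(-95219)) = (5/(-4 + 2))*(90217 - 1*(-95219)) = (5/(-2))*(90217 + 95219) = (5*(-1/2))*185436 = -5/2*185436 = -463590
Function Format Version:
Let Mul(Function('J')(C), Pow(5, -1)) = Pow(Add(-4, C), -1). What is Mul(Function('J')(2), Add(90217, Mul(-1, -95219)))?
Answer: -463590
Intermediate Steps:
Function('J')(C) = Mul(5, Pow(Add(-4, C), -1))
Mul(Function('J')(2), Add(90217, Mul(-1, -95219))) = Mul(Mul(5, Pow(Add(-4, 2), -1)), Add(90217, Mul(-1, -95219))) = Mul(Mul(5, Pow(-2, -1)), Add(90217, 95219)) = Mul(Mul(5, Rational(-1, 2)), 185436) = Mul(Rational(-5, 2), 185436) = -463590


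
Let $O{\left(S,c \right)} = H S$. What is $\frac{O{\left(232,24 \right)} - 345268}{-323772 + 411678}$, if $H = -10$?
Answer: $- \frac{173794}{43953} \approx -3.9541$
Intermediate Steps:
$O{\left(S,c \right)} = - 10 S$
$\frac{O{\left(232,24 \right)} - 345268}{-323772 + 411678} = \frac{\left(-10\right) 232 - 345268}{-323772 + 411678} = \frac{-2320 - 345268}{87906} = \left(-347588\right) \frac{1}{87906} = - \frac{173794}{43953}$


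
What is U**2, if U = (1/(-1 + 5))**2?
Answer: 1/256 ≈ 0.0039063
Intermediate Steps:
U = 1/16 (U = (1/4)**2 = 1/16 ≈ 0.062500)
U**2 = (1/16)**2 = 1/256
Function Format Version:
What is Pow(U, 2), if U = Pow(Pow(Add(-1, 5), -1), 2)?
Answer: Rational(1, 256) ≈ 0.0039063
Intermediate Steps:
U = Rational(1, 16) (U = Pow(Pow(4, -1), 2) = Pow(Rational(1, 4), 2) = Rational(1, 16) ≈ 0.062500)
Pow(U, 2) = Pow(Rational(1, 16), 2) = Rational(1, 256)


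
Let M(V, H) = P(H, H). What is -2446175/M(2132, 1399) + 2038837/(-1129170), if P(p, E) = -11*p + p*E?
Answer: -3360592788697/1096317928020 ≈ -3.0653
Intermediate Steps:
P(p, E) = -11*p + E*p
M(V, H) = H*(-11 + H)
-2446175/M(2132, 1399) + 2038837/(-1129170) = -2446175*1/(1399*(-11 + 1399)) + 2038837/(-1129170) = -2446175/(1399*1388) + 2038837*(-1/1129170) = -2446175/1941812 - 2038837/1129170 = -3360592788697/1096317928020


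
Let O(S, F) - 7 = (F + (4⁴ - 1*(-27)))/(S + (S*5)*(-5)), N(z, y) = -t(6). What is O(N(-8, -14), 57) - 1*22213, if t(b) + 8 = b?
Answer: -266557/12 ≈ -22213.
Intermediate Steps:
t(b) = -8 + b
N(z, y) = 2 (N(z, y) = -(-8 + 6) = -1*(-2) = 2)
O(S, F) = 7 - (283 + F)/(24*S) (O(S, F) = 7 + (F + (4⁴ - 1*(-27)))/(S + (S*5)*(-5)) = 7 + (F + (256 + 27))/(S + (5*S)*(-5)) = 7 + (F + 283)/(S - 25*S) = 7 + (283 + F)/((-24*S)) = 7 + (283 + F)*(-1/(24*S)) = 7 - (283 + F)/(24*S))
O(N(-8, -14), 57) - 1*22213 = (1/24)*(-283 - 1*57 + 168*2)/2 - 1*22213 = (1/24)*(½)*(-283 - 57 + 336) - 22213 = (1/24)*(½)*(-4) - 22213 = -1/12 - 22213 = -266557/12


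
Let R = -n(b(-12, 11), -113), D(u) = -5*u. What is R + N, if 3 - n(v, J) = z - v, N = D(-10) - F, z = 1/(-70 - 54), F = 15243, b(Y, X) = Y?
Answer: -1882817/124 ≈ -15184.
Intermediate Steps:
z = -1/124 (z = 1/(-124) = -1/124 ≈ -0.0080645)
N = -15193 (N = -5*(-10) - 1*15243 = 50 - 15243 = -15193)
n(v, J) = 373/124 + v (n(v, J) = 3 - (-1/124 - v) = 3 + (1/124 + v) = 373/124 + v)
R = 1115/124 (R = -(373/124 - 12) = -1*(-1115/124) = 1115/124 ≈ 8.9919)
R + N = 1115/124 - 15193 = -1882817/124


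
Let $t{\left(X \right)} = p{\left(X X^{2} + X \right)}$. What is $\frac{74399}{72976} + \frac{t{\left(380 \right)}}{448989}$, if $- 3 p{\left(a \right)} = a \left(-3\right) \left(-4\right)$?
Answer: $- \frac{841266467311}{1724495856} \approx -487.83$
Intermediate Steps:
$p{\left(a \right)} = - 4 a$ ($p{\left(a \right)} = - \frac{a \left(-3\right) \left(-4\right)}{3} = - \frac{- 3 a \left(-4\right)}{3} = - \frac{12 a}{3} = - 4 a$)
$t{\left(X \right)} = - 4 X - 4 X^{3}$ ($t{\left(X \right)} = - 4 \left(X X^{2} + X\right) = - 4 \left(X^{3} + X\right) = - 4 \left(X + X^{3}\right) = - 4 X - 4 X^{3}$)
$\frac{74399}{72976} + \frac{t{\left(380 \right)}}{448989} = \frac{74399}{72976} + \frac{4 \cdot 380 \left(-1 - 380^{2}\right)}{448989} = 74399 \cdot \frac{1}{72976} + 4 \cdot 380 \left(-1 - 144400\right) \frac{1}{448989} = \frac{74399}{72976} + 4 \cdot 380 \left(-1 - 144400\right) \frac{1}{448989} = \frac{74399}{72976} + 4 \cdot 380 \left(-144401\right) \frac{1}{448989} = \frac{74399}{72976} - \frac{11552080}{23631} = - \frac{841266467311}{1724495856}$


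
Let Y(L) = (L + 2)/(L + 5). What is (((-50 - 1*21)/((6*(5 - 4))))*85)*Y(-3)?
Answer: 6035/12 ≈ 502.92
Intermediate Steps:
Y(L) = (2 + L)/(5 + L)
(((-50 - 1*21)/((6*(5 - 4))))*85)*Y(-3) = (((-50 - 1*21)/((6*(5 - 4))))*85)*((2 - 3)/(5 - 3)) = (((-50 - 21)/((6*1)))*85)*(-1/2) = (-71/6*85)*((½)*(-1)) = (-71*⅙*85)*(-½) = -71/6*85*(-½) = -6035/6*(-½) = 6035/12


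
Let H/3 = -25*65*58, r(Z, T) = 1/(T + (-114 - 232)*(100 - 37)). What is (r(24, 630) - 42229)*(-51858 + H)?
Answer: 6231401110283/441 ≈ 1.4130e+10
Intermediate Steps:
r(Z, T) = 1/(-21798 + T) (r(Z, T) = 1/(T - 346*63) = 1/(T - 21798) = 1/(-21798 + T))
H = -282750 (H = 3*(-25*65*58) = 3*(-1625*58) = 3*(-94250) = -282750)
(r(24, 630) - 42229)*(-51858 + H) = (1/(-21798 + 630) - 42229)*(-51858 - 282750) = (1/(-21168) - 42229)*(-334608) = (-1/21168 - 42229)*(-334608) = -893903473/21168*(-334608) = 6231401110283/441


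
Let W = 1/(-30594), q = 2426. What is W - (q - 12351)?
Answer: 303645449/30594 ≈ 9925.0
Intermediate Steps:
W = -1/30594 ≈ -3.2686e-5
W - (q - 12351) = -1/30594 - (2426 - 12351) = -1/30594 - 1*(-9925) = -1/30594 + 9925 = 303645449/30594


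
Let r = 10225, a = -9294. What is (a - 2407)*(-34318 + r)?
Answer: 281912193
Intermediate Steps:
(a - 2407)*(-34318 + r) = (-9294 - 2407)*(-34318 + 10225) = -11701*(-24093) = 281912193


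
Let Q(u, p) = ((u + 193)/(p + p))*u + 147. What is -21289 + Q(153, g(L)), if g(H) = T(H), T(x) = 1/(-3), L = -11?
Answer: -100549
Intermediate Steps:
T(x) = -1/3
g(H) = -1/3
Q(u, p) = 147 + u*(193 + u)/(2*p) (Q(u, p) = ((193 + u)/((2*p)))*u + 147 = ((193 + u)*(1/(2*p)))*u + 147 = ((193 + u)/(2*p))*u + 147 = u*(193 + u)/(2*p) + 147 = 147 + u*(193 + u)/(2*p))
-21289 + Q(153, g(L)) = -21289 + (153**2 + 193*153 + 294*(-1/3))/(2*(-1/3)) = -21289 + (1/2)*(-3)*(23409 + 29529 - 98) = -21289 + (1/2)*(-3)*52840 = -21289 - 79260 = -100549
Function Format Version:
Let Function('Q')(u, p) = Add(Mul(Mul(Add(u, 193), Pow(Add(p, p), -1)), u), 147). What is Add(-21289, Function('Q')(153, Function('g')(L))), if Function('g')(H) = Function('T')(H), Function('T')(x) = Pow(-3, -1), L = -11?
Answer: -100549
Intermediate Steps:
Function('T')(x) = Rational(-1, 3)
Function('g')(H) = Rational(-1, 3)
Function('Q')(u, p) = Add(147, Mul(Rational(1, 2), u, Pow(p, -1), Add(193, u))) (Function('Q')(u, p) = Add(Mul(Mul(Add(193, u), Pow(Mul(2, p), -1)), u), 147) = Add(Mul(Mul(Add(193, u), Mul(Rational(1, 2), Pow(p, -1))), u), 147) = Add(Mul(Mul(Rational(1, 2), Pow(p, -1), Add(193, u)), u), 147) = Add(Mul(Rational(1, 2), u, Pow(p, -1), Add(193, u)), 147) = Add(147, Mul(Rational(1, 2), u, Pow(p, -1), Add(193, u))))
Add(-21289, Function('Q')(153, Function('g')(L))) = Add(-21289, Mul(Rational(1, 2), Pow(Rational(-1, 3), -1), Add(Pow(153, 2), Mul(193, 153), Mul(294, Rational(-1, 3))))) = Add(-21289, Mul(Rational(1, 2), -3, Add(23409, 29529, -98))) = Add(-21289, Mul(Rational(1, 2), -3, 52840)) = Add(-21289, -79260) = -100549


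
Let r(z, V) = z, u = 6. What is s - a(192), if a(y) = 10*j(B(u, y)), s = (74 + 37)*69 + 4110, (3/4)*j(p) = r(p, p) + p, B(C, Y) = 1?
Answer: 35227/3 ≈ 11742.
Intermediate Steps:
j(p) = 8*p/3 (j(p) = 4*(p + p)/3 = 4*(2*p)/3 = 8*p/3)
s = 11769 (s = 111*69 + 4110 = 7659 + 4110 = 11769)
a(y) = 80/3 (a(y) = 10*((8/3)*1) = 10*(8/3) = 80/3)
s - a(192) = 11769 - 1*80/3 = 11769 - 80/3 = 35227/3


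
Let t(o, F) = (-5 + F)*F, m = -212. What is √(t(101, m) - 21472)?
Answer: 2*√6133 ≈ 156.63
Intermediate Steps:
t(o, F) = F*(-5 + F)
√(t(101, m) - 21472) = √(-212*(-5 - 212) - 21472) = √(-212*(-217) - 21472) = √(46004 - 21472) = √24532 = 2*√6133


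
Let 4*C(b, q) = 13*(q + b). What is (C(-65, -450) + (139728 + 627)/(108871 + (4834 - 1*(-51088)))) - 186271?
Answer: -41295785109/219724 ≈ -1.8794e+5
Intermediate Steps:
C(b, q) = 13*b/4 + 13*q/4 (C(b, q) = (13*(q + b))/4 = (13*(b + q))/4 = (13*b + 13*q)/4 = 13*b/4 + 13*q/4)
(C(-65, -450) + (139728 + 627)/(108871 + (4834 - 1*(-51088)))) - 186271 = (((13/4)*(-65) + (13/4)*(-450)) + (139728 + 627)/(108871 + (4834 - 1*(-51088)))) - 186271 = ((-845/4 - 2925/2) + 140355/(108871 + (4834 + 51088))) - 186271 = (-6695/4 + 140355/(108871 + 55922)) - 186271 = (-6695/4 + 140355/164793) - 186271 = (-6695/4 + 140355*(1/164793)) - 186271 = (-6695/4 + 46785/54931) - 186271 = -367575905/219724 - 186271 = -41295785109/219724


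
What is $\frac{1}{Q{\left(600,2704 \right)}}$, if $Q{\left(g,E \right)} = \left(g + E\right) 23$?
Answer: $\frac{1}{75992} \approx 1.3159 \cdot 10^{-5}$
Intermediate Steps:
$Q{\left(g,E \right)} = 23 E + 23 g$ ($Q{\left(g,E \right)} = \left(E + g\right) 23 = 23 E + 23 g$)
$\frac{1}{Q{\left(600,2704 \right)}} = \frac{1}{23 \cdot 2704 + 23 \cdot 600} = \frac{1}{62192 + 13800} = \frac{1}{75992}$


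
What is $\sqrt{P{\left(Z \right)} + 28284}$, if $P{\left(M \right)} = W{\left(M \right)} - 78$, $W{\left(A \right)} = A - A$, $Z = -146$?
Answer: $3 \sqrt{3134} \approx 167.95$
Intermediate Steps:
$W{\left(A \right)} = 0$
$P{\left(M \right)} = -78$ ($P{\left(M \right)} = 0 - 78 = -78$)
$\sqrt{P{\left(Z \right)} + 28284} = \sqrt{-78 + 28284} = \sqrt{28206} = 3 \sqrt{3134}$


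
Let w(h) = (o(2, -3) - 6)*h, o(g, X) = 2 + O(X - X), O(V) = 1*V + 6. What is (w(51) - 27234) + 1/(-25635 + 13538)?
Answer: -328215805/12097 ≈ -27132.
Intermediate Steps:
O(V) = 6 + V (O(V) = V + 6 = 6 + V)
o(g, X) = 8 (o(g, X) = 2 + (6 + (X - X)) = 2 + (6 + 0) = 2 + 6 = 8)
w(h) = 2*h (w(h) = (8 - 6)*h = 2*h)
(w(51) - 27234) + 1/(-25635 + 13538) = (2*51 - 27234) + 1/(-25635 + 13538) = (102 - 27234) + 1/(-12097) = -27132 - 1/12097 = -328215805/12097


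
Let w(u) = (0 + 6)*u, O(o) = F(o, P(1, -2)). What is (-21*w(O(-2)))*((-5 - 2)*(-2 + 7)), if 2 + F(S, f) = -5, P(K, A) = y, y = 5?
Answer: -30870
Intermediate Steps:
P(K, A) = 5
F(S, f) = -7 (F(S, f) = -2 - 5 = -7)
O(o) = -7
w(u) = 6*u
(-21*w(O(-2)))*((-5 - 2)*(-2 + 7)) = (-126*(-7))*((-5 - 2)*(-2 + 7)) = (-21*(-42))*(-7*5) = 882*(-35) = -30870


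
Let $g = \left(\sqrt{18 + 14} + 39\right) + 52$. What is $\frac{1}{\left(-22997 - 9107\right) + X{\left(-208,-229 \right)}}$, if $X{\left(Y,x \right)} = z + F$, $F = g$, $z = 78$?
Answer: $- \frac{31935}{1019844193} - \frac{4 \sqrt{2}}{1019844193} \approx -3.1319 \cdot 10^{-5}$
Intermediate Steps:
$g = 91 + 4 \sqrt{2}$ ($g = \left(\sqrt{32} + 39\right) + 52 = \left(4 \sqrt{2} + 39\right) + 52 = \left(39 + 4 \sqrt{2}\right) + 52 = 91 + 4 \sqrt{2} \approx 96.657$)
$F = 91 + 4 \sqrt{2} \approx 96.657$
$X{\left(Y,x \right)} = 169 + 4 \sqrt{2}$ ($X{\left(Y,x \right)} = 78 + \left(91 + 4 \sqrt{2}\right) = 169 + 4 \sqrt{2}$)
$\frac{1}{\left(-22997 - 9107\right) + X{\left(-208,-229 \right)}} = \frac{1}{\left(-22997 - 9107\right) + \left(169 + 4 \sqrt{2}\right)} = \frac{1}{-32104 + \left(169 + 4 \sqrt{2}\right)} = \frac{1}{-31935 + 4 \sqrt{2}}$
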